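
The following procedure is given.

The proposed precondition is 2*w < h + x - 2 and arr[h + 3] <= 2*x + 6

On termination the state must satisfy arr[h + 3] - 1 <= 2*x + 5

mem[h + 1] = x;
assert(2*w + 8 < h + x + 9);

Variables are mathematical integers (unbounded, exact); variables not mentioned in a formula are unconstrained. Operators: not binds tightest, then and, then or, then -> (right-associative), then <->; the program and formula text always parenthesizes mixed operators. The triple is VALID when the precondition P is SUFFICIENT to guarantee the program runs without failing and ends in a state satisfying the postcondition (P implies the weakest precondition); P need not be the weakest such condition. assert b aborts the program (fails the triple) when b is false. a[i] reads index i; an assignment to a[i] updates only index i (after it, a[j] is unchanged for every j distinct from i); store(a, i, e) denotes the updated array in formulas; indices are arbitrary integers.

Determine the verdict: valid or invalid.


Working backward. After the program, the postcondition arr[h + 3] - 1 <= 2*x + 5 must hold; in canonical form it is arr[h + 3] <= 2*x + 6.
Before assert 2*w + 8 < h + x + 9: 2*w < h + x + 1 and arr[h + 3] <= 2*x + 6
Before mem[h + 1] := x: 2*w < h + x + 1 and arr[h + 3] <= 2*x + 6
The weakest precondition is 2*w < h + x + 1 and arr[h + 3] <= 2*x + 6.
Check whether 2*w < h + x - 2 and arr[h + 3] <= 2*x + 6 implies it.
Every state satisfying the precondition satisfies the weakest precondition: the implication holds.
Answer: valid


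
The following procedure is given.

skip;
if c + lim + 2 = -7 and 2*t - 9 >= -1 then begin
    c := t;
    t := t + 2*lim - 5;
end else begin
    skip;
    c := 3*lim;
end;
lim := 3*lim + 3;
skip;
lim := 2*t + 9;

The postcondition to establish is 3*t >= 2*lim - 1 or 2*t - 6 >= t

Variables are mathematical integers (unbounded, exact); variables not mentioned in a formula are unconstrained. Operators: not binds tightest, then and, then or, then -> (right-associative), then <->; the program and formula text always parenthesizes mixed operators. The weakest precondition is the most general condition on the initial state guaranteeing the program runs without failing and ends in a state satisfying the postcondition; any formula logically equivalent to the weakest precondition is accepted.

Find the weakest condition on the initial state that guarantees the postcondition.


Working backward. After the program, the postcondition 3*t >= 2*lim - 1 or 2*t - 6 >= t must hold; in canonical form it is 3*t >= 2*lim - 1 or t >= 6.
Before lim := 2*t + 9: t <= -17 or t >= 6
Before skip: t <= -17 or t >= 6
Before lim := 3*lim + 3: t <= -17 or t >= 6
Then branch requires 2*lim + t <= -12 or 2*lim + t >= 11; else branch requires t <= -17 or t >= 6.
Before the if: ((c + lim = -9 and 2*t >= 8) -> (2*lim + t <= -12 or 2*lim + t >= 11)) and ((not (c + lim = -9 and 2*t >= 8)) -> (t <= -17 or t >= 6))
Before skip: ((c + lim = -9 and 2*t >= 8) -> (2*lim + t <= -12 or 2*lim + t >= 11)) and ((not (c + lim = -9 and 2*t >= 8)) -> (t <= -17 or t >= 6))
Answer: WP = ((c + lim = -9 and 2*t >= 8) -> (2*lim + t <= -12 or 2*lim + t >= 11)) and ((not (c + lim = -9 and 2*t >= 8)) -> (t <= -17 or t >= 6))


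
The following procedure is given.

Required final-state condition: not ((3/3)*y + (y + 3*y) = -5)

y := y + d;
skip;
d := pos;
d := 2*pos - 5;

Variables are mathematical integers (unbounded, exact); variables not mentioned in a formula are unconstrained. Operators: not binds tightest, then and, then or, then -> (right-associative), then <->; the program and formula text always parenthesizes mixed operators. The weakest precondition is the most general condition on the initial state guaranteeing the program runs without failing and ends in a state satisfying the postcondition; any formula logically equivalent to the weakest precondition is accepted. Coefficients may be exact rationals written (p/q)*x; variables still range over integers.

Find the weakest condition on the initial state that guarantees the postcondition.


Working backward. After the program, the postcondition not ((3/3)*y + (y + 3*y) = -5) must hold; in canonical form it is not (5*y = -5).
Before d := 2*pos - 5: not (5*y = -5)
Before d := pos: not (5*y = -5)
Before skip: not (5*y = -5)
Before y := y + d: not (5*d + 5*y = -5)
Answer: WP = not (5*d + 5*y = -5)


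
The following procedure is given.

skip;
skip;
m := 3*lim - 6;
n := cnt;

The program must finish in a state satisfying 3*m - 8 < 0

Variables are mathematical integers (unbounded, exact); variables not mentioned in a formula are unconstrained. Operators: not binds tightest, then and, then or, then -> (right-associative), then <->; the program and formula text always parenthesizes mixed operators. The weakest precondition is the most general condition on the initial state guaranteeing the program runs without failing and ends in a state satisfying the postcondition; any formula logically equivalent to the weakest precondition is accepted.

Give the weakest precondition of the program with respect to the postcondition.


Working backward. After the program, the postcondition 3*m - 8 < 0 must hold; in canonical form it is 3*m < 8.
Before n := cnt: 3*m < 8
Before m := 3*lim - 6: 9*lim < 26
Before skip: 9*lim < 26
Before skip: 9*lim < 26
Answer: WP = 9*lim < 26


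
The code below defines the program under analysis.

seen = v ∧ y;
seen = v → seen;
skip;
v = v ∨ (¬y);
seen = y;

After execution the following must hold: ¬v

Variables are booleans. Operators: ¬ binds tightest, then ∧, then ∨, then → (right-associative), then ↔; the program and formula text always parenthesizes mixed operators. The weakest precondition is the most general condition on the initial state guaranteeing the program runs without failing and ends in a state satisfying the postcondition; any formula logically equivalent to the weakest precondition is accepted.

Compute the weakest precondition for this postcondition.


Working backward. After the program, ¬v must hold.
Before seen := y: ¬v
Before v := v ∨ (¬y): ¬(v ∨ (¬y))
Before skip: ¬(v ∨ (¬y))
Before seen := v → seen: ¬(v ∨ (¬y))
Before seen := v ∧ y: ¬(v ∨ (¬y))
Answer: WP = ¬(v ∨ (¬y))


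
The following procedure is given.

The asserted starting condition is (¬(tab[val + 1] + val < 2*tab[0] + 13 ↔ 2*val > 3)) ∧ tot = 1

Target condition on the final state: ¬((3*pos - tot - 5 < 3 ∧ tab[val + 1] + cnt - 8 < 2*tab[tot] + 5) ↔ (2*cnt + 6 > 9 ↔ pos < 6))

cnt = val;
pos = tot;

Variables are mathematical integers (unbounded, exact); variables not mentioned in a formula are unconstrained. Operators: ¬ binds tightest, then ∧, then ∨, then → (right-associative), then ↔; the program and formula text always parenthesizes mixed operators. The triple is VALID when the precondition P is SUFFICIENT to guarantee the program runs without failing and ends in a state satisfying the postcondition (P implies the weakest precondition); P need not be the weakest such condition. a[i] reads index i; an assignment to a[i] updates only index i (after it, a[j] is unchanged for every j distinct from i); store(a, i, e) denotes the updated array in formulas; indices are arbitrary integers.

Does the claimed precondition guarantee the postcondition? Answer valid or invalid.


Working backward. After the program, the postcondition ¬((3*pos - tot - 5 < 3 ∧ tab[val + 1] + cnt - 8 < 2*tab[tot] + 5) ↔ (2*cnt + 6 > 9 ↔ pos < 6)) must hold; in canonical form it is ¬((3*pos < tot + 8 ∧ tab[val + 1] + cnt < 2*tab[tot] + 13) ↔ (2*cnt > 3 ↔ pos < 6)).
Before pos := tot: ¬((2*tot < 8 ∧ tab[val + 1] + cnt < 2*tab[tot] + 13) ↔ (2*cnt > 3 ↔ tot < 6))
Before cnt := val: ¬((2*tot < 8 ∧ tab[val + 1] + val < 2*tab[tot] + 13) ↔ (2*val > 3 ↔ tot < 6))
The weakest precondition is ¬((2*tot < 8 ∧ tab[val + 1] + val < 2*tab[tot] + 13) ↔ (2*val > 3 ↔ tot < 6)).
Check whether (¬(tab[val + 1] + val < 2*tab[0] + 13 ↔ 2*val > 3)) ∧ tot = 1 implies it.
Countermodel: at the initial state tab = {[0] = -7045, [1] = 15521, [4] = -14080, elsewhere 15521}, tot = 1, val = 3, the precondition holds but the weakest precondition fails.
Answer: invalid


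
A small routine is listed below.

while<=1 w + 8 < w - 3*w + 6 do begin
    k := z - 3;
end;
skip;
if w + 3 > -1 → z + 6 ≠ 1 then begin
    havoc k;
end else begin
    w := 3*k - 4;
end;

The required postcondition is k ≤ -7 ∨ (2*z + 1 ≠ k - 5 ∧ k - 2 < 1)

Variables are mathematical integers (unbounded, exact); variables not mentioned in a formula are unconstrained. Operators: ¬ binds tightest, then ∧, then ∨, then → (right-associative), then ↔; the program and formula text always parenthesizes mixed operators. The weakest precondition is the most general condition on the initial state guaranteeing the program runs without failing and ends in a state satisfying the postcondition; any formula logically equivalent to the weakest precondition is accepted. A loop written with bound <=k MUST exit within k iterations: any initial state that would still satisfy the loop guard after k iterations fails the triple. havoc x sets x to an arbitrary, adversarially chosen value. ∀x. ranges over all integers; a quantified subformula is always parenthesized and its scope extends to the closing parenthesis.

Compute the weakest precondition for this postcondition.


Working backward. After the program, the postcondition k ≤ -7 ∨ (2*z + 1 ≠ k - 5 ∧ k - 2 < 1) must hold; in canonical form it is k ≤ -7 ∨ (2*z ≠ k - 6 ∧ k < 3).
Then branch requires ∀k_1. (k_1 ≤ -7 ∨ (2*z ≠ k_1 - 6 ∧ k_1 < 3)); else branch requires k ≤ -7 ∨ (2*z ≠ k - 6 ∧ k < 3).
Before the if: ((w > -4 → z ≠ -5) → (∀k_1. (k_1 ≤ -7 ∨ (2*z ≠ k_1 - 6 ∧ k_1 < 3)))) ∧ ((¬(w > -4 → z ≠ -5)) → (k ≤ -7 ∨ (2*z ≠ k - 6 ∧ k < 3)))
Before skip: ((w > -4 → z ≠ -5) → (∀k_1. (k_1 ≤ -7 ∨ (2*z ≠ k_1 - 6 ∧ k_1 < 3)))) ∧ ((¬(w > -4 → z ≠ -5)) → (k ≤ -7 ∨ (2*z ≠ k - 6 ∧ k < 3)))
Before the loop (bound <=1), unroll the exhaustion recursion (WP_0 = exit-now case; WP_j = one more guarded iteration, up to j = 1):
  WP_0: (¬(3*w < -2)) ∧ ((w > -4 → z ≠ -5) → (∀k_1. (k_1 ≤ -7 ∨ (2*z ≠ k_1 - 6 ∧ k_1 < 3)))) ∧ ((¬(w > -4 → z ≠ -5)) → (k ≤ -7 ∨ (2*z ≠ k - 6 ∧ k < 3)))
  WP_1: (3*w < -2 → ((¬(3*w < -2)) ∧ ((w > -4 → z ≠ -5) → (∀k_1. (k_1 ≤ -7 ∨ (2*z ≠ k_1 - 6 ∧ k_1 < 3)))) ∧ ((¬(w > -4 → z ≠ -5)) → (z ≤ -4 ∨ (z ≠ -9 ∧ z < 6))))) ∧ ((¬(3*w < -2)) → (((w > -4 → z ≠ -5) → (∀k_1. (k_1 ≤ -7 ∨ (2*z ≠ k_1 - 6 ∧ k_1 < 3)))) ∧ ((¬(w > -4 → z ≠ -5)) → (k ≤ -7 ∨ (2*z ≠ k - 6 ∧ k < 3)))))
So before the loop: (3*w < -2 → ((¬(3*w < -2)) ∧ ((w > -4 → z ≠ -5) → (∀k_1. (k_1 ≤ -7 ∨ (2*z ≠ k_1 - 6 ∧ k_1 < 3)))) ∧ ((¬(w > -4 → z ≠ -5)) → (z ≤ -4 ∨ (z ≠ -9 ∧ z < 6))))) ∧ ((¬(3*w < -2)) → (((w > -4 → z ≠ -5) → (∀k_1. (k_1 ≤ -7 ∨ (2*z ≠ k_1 - 6 ∧ k_1 < 3)))) ∧ ((¬(w > -4 → z ≠ -5)) → (k ≤ -7 ∨ (2*z ≠ k - 6 ∧ k < 3)))))
Answer: WP = (3*w < -2 → ((¬(3*w < -2)) ∧ ((w > -4 → z ≠ -5) → (∀k_1. (k_1 ≤ -7 ∨ (2*z ≠ k_1 - 6 ∧ k_1 < 3)))) ∧ ((¬(w > -4 → z ≠ -5)) → (z ≤ -4 ∨ (z ≠ -9 ∧ z < 6))))) ∧ ((¬(3*w < -2)) → (((w > -4 → z ≠ -5) → (∀k_1. (k_1 ≤ -7 ∨ (2*z ≠ k_1 - 6 ∧ k_1 < 3)))) ∧ ((¬(w > -4 → z ≠ -5)) → (k ≤ -7 ∨ (2*z ≠ k - 6 ∧ k < 3)))))


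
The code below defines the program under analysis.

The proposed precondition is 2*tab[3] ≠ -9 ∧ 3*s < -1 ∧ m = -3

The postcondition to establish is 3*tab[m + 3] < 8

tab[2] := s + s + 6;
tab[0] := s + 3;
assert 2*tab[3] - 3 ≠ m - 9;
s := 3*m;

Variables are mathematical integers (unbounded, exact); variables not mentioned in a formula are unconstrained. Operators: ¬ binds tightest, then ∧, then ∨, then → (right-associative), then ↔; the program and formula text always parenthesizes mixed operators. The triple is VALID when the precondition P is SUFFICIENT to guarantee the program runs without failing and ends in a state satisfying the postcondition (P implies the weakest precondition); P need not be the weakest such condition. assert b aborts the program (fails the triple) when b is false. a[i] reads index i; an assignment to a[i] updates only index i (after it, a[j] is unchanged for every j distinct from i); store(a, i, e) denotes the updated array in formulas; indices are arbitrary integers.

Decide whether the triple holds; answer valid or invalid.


Working backward. After the program, 3*tab[m + 3] < 8 must hold.
Before s := 3*m: 3*tab[m + 3] < 8
Before assert 2*tab[3] - 3 ≠ m - 9: 2*tab[3] ≠ m - 6 ∧ 3*tab[m + 3] < 8
Before tab[0] := s + 3: 2*tab[3] ≠ m - 6 ∧ 3*store(tab, 0, s + 3)[m + 3] < 8
Before tab[2] := s + s + 6: 2*tab[3] ≠ m - 6 ∧ 3*store(store(tab, 2, 2*s + 6), 0, s + 3)[m + 3] < 8
The weakest precondition is 2*tab[3] ≠ m - 6 ∧ 3*store(store(tab, 2, 2*s + 6), 0, s + 3)[m + 3] < 8.
Check whether 2*tab[3] ≠ -9 ∧ 3*s < -1 ∧ m = -3 implies it.
Every state satisfying the precondition satisfies the weakest precondition: the implication holds.
Answer: valid


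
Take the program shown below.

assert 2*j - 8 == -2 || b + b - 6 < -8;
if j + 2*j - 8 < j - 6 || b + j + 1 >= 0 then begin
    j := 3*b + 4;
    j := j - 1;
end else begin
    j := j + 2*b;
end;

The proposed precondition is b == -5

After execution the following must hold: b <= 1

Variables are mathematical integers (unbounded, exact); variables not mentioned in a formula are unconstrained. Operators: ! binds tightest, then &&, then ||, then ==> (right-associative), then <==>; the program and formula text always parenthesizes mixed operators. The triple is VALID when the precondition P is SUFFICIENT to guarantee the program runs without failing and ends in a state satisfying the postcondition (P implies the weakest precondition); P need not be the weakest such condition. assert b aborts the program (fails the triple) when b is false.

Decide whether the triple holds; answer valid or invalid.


Working backward. After the program, b <= 1 must hold.
Then branch requires b <= 1; else branch requires b <= 1.
Before the if: ((2*j < 2 || b + j >= -1) ==> b <= 1) && ((!(2*j < 2 || b + j >= -1)) ==> b <= 1)
Before assert 2*j - 8 == -2 || b + b - 6 < -8: (2*j == 6 || 2*b < -2) && ((2*j < 2 || b + j >= -1) ==> b <= 1) && ((!(2*j < 2 || b + j >= -1)) ==> b <= 1)
The weakest precondition is (2*j == 6 || 2*b < -2) && ((2*j < 2 || b + j >= -1) ==> b <= 1) && ((!(2*j < 2 || b + j >= -1)) ==> b <= 1).
Check whether b == -5 implies it.
Every state satisfying the precondition satisfies the weakest precondition: the implication holds.
Answer: valid


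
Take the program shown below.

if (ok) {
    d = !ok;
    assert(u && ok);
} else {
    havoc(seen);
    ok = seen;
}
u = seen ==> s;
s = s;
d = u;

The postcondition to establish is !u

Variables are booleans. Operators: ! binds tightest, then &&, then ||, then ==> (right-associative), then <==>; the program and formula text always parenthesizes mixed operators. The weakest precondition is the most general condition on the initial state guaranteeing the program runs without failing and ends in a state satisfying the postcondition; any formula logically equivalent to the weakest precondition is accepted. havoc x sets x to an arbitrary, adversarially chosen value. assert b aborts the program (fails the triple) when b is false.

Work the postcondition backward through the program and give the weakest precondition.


Working backward. After the program, !u must hold.
Before d := u: !u
Before s := s: !u
Before u := seen ==> s: !(seen ==> s)
Then branch requires u && ok && (!(seen ==> s)); else branch requires false.
Before the if: (ok ==> (u && ok && (!(seen ==> s)))) && ok
Answer: WP = (ok ==> (u && ok && (!(seen ==> s)))) && ok


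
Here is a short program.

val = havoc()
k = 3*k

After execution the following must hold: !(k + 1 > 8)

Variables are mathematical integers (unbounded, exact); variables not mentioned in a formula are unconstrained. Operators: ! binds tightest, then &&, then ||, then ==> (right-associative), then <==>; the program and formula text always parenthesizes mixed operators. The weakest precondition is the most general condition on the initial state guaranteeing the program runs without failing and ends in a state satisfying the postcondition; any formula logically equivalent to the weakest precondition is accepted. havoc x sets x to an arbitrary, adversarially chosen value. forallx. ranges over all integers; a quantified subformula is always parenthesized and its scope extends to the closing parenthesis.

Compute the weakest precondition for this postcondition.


Working backward. After the program, the postcondition !(k + 1 > 8) must hold; in canonical form it is !(k > 7).
Before k := 3*k: !(3*k > 7)
Before havoc val: !(3*k > 7)
Answer: WP = !(3*k > 7)


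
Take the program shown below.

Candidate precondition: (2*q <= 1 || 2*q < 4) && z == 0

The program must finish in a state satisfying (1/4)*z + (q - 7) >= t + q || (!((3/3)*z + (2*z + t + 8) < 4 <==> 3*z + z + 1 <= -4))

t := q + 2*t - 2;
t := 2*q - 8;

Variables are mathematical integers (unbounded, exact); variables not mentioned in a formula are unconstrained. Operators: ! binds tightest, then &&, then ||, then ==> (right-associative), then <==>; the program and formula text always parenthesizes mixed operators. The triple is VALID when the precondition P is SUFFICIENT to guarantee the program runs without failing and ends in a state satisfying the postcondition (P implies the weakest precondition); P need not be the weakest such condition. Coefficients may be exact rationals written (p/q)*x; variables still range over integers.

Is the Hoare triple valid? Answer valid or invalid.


Working backward. After the program, the postcondition (1/4)*z + (q - 7) >= t + q || (!((3/3)*z + (2*z + t + 8) < 4 <==> 3*z + z + 1 <= -4)) must hold; in canonical form it is (1/4)*z >= t + 7 || (!(t + 3*z < -4 <==> 4*z <= -5)).
Before t := 2*q - 8: (1/4)*z >= 2*q - 1 || (!(2*q + 3*z < 4 <==> 4*z <= -5))
Before t := q + 2*t - 2: (1/4)*z >= 2*q - 1 || (!(2*q + 3*z < 4 <==> 4*z <= -5))
The weakest precondition is (1/4)*z >= 2*q - 1 || (!(2*q + 3*z < 4 <==> 4*z <= -5)).
Check whether (2*q <= 1 || 2*q < 4) && z == 0 implies it.
Every state satisfying the precondition satisfies the weakest precondition: the implication holds.
Answer: valid


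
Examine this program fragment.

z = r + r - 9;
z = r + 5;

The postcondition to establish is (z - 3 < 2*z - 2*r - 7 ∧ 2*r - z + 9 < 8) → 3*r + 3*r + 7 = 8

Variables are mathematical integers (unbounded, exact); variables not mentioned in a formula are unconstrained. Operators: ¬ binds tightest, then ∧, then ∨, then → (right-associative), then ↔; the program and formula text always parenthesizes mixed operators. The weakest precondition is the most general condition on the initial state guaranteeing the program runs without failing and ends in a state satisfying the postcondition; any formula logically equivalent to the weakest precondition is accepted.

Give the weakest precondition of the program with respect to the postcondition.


Working backward. After the program, the postcondition (z - 3 < 2*z - 2*r - 7 ∧ 2*r - z + 9 < 8) → 3*r + 3*r + 7 = 8 must hold; in canonical form it is (2*r < z - 4 ∧ 2*r < z - 1) → 6*r = 1.
Before z := r + 5: (r < 1 ∧ r < 4) → 6*r = 1
Before z := r + r - 9: (r < 1 ∧ r < 4) → 6*r = 1
Answer: WP = (r < 1 ∧ r < 4) → 6*r = 1


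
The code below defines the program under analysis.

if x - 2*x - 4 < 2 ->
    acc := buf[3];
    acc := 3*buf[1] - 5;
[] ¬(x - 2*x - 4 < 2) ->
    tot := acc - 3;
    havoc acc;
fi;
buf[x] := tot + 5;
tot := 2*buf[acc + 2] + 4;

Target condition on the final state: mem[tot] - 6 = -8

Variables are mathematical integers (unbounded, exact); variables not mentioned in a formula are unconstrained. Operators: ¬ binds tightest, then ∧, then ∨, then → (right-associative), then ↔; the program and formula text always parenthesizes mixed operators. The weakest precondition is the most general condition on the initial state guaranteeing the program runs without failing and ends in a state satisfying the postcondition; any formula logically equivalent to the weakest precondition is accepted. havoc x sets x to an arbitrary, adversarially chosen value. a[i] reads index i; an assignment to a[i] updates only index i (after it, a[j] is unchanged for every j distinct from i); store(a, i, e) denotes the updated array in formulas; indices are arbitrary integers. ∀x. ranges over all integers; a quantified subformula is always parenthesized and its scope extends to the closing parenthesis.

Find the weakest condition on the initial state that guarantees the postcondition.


Working backward. After the program, the postcondition mem[tot] - 6 = -8 must hold; in canonical form it is mem[tot] = -2.
Before tot := 2*buf[acc + 2] + 4: mem[2*buf[acc + 2] + 4] = -2
Before buf[x] := tot + 5: mem[2*store(buf, x, tot + 5)[acc + 2] + 4] = -2
Then branch requires mem[2*store(buf, x, tot + 5)[3*buf[1] - 3] + 4] = -2; else branch requires ∀acc_1. mem[2*store(buf, x, acc + 2)[acc_1 + 2] + 4] = -2.
Before the if: (x > -6 → mem[2*store(buf, x, tot + 5)[3*buf[1] - 3] + 4] = -2) ∧ ((¬(x > -6)) → (∀acc_1. mem[2*store(buf, x, acc + 2)[acc_1 + 2] + 4] = -2))
Answer: WP = (x > -6 → mem[2*store(buf, x, tot + 5)[3*buf[1] - 3] + 4] = -2) ∧ ((¬(x > -6)) → (∀acc_1. mem[2*store(buf, x, acc + 2)[acc_1 + 2] + 4] = -2))


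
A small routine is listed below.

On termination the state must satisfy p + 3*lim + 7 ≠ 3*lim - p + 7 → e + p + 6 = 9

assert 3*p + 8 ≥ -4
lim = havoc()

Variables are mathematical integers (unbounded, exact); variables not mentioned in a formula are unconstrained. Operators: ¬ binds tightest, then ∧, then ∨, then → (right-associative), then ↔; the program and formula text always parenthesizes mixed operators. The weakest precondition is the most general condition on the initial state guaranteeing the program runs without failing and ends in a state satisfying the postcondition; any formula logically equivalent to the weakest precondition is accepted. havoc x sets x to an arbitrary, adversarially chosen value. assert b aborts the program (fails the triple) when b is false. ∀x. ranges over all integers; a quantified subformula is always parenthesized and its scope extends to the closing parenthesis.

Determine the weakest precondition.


Working backward. After the program, the postcondition p + 3*lim + 7 ≠ 3*lim - p + 7 → e + p + 6 = 9 must hold; in canonical form it is 2*p ≠ 0 → e + p = 3.
Before havoc lim: 2*p ≠ 0 → e + p = 3
Before assert 3*p + 8 ≥ -4: 3*p ≥ -12 ∧ (2*p ≠ 0 → e + p = 3)
Answer: WP = 3*p ≥ -12 ∧ (2*p ≠ 0 → e + p = 3)


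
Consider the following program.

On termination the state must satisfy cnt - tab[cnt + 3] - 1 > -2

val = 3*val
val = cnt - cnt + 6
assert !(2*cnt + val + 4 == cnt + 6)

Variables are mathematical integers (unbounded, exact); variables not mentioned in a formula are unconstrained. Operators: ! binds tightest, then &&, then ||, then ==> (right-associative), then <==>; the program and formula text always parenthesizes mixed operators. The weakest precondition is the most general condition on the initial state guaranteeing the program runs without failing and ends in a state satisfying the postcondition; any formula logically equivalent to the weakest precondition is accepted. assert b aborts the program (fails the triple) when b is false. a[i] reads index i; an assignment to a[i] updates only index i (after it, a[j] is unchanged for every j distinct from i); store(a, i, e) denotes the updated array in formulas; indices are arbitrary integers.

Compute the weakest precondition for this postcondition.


Working backward. After the program, the postcondition cnt - tab[cnt + 3] - 1 > -2 must hold; in canonical form it is cnt > tab[cnt + 3] - 1.
Before assert !(2*cnt + val + 4 == cnt + 6): (!(cnt + val == 2)) && cnt > tab[cnt + 3] - 1
Before val := cnt - cnt + 6: (!(cnt == -4)) && cnt > tab[cnt + 3] - 1
Before val := 3*val: (!(cnt == -4)) && cnt > tab[cnt + 3] - 1
Answer: WP = (!(cnt == -4)) && cnt > tab[cnt + 3] - 1


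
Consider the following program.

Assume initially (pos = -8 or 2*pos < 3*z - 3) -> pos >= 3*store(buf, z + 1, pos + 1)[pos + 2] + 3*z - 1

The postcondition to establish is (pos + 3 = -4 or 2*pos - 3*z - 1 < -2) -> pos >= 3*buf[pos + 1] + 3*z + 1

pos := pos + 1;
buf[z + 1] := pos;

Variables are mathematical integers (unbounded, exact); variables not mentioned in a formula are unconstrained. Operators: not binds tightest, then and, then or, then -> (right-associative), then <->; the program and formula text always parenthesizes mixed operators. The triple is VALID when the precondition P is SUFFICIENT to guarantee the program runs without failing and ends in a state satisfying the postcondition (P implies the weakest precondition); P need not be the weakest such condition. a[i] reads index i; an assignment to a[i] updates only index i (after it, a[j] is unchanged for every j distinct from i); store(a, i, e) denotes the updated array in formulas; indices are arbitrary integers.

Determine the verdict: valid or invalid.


Working backward. After the program, the postcondition (pos + 3 = -4 or 2*pos - 3*z - 1 < -2) -> pos >= 3*buf[pos + 1] + 3*z + 1 must hold; in canonical form it is (pos = -7 or 2*pos < 3*z - 1) -> pos >= 3*buf[pos + 1] + 3*z + 1.
Before buf[z + 1] := pos: (pos = -7 or 2*pos < 3*z - 1) -> pos >= 3*store(buf, z + 1, pos)[pos + 1] + 3*z + 1
Before pos := pos + 1: (pos = -8 or 2*pos < 3*z - 3) -> pos >= 3*store(buf, z + 1, pos + 1)[pos + 2] + 3*z
The weakest precondition is (pos = -8 or 2*pos < 3*z - 3) -> pos >= 3*store(buf, z + 1, pos + 1)[pos + 2] + 3*z.
Check whether (pos = -8 or 2*pos < 3*z - 3) -> pos >= 3*store(buf, z + 1, pos + 1)[pos + 2] + 3*z - 1 implies it.
Countermodel: at the initial state buf = {[4] = -3, [5] = 6, elsewhere 6}, pos = 2, z = 4, the precondition holds but the weakest precondition fails.
Answer: invalid


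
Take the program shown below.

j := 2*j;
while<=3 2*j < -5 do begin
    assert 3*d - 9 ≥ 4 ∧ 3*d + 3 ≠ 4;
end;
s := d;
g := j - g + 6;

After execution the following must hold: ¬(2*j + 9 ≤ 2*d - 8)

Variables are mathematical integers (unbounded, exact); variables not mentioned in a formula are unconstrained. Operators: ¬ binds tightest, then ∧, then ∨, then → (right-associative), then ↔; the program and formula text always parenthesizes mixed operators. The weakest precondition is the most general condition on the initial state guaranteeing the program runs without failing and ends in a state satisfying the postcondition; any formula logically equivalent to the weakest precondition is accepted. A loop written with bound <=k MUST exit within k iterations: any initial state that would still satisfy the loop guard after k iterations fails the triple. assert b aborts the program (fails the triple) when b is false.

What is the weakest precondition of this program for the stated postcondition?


Working backward. After the program, the postcondition ¬(2*j + 9 ≤ 2*d - 8) must hold; in canonical form it is ¬(2*j ≤ 2*d - 17).
Before g := j - g + 6: ¬(2*j ≤ 2*d - 17)
Before s := d: ¬(2*j ≤ 2*d - 17)
Before the loop (bound <=3), unroll the exhaustion recursion (WP_0 = exit-now case; WP_j = one more guarded iteration, up to j = 3):
  WP_0: (¬(2*j < -5)) ∧ (¬(2*j ≤ 2*d - 17))
  WP_1: (2*j < -5 → (3*d ≥ 13 ∧ 3*d ≠ 1 ∧ (¬(2*j < -5)) ∧ (¬(2*j ≤ 2*d - 17)))) ∧ ((¬(2*j < -5)) → (¬(2*j ≤ 2*d - 17)))
  WP_2: (2*j < -5 → (3*d ≥ 13 ∧ 3*d ≠ 1 ∧ (2*j < -5 → (3*d ≥ 13 ∧ 3*d ≠ 1 ∧ (¬(2*j < -5)) ∧ (¬(2*j ≤ 2*d - 17)))) ∧ ((¬(2*j < -5)) → (¬(2*j ≤ 2*d - 17))))) ∧ ((¬(2*j < -5)) → (¬(2*j ≤ 2*d - 17)))
  WP_3: (2*j < -5 → (3*d ≥ 13 ∧ 3*d ≠ 1 ∧ (2*j < -5 → (3*d ≥ 13 ∧ 3*d ≠ 1 ∧ (2*j < -5 → (3*d ≥ 13 ∧ 3*d ≠ 1 ∧ (¬(2*j < -5)) ∧ (¬(2*j ≤ 2*d - 17)))) ∧ ((¬(2*j < -5)) → (¬(2*j ≤ 2*d - 17))))) ∧ ((¬(2*j < -5)) → (¬(2*j ≤ 2*d - 17))))) ∧ ((¬(2*j < -5)) → (¬(2*j ≤ 2*d - 17)))
So before the loop: (2*j < -5 → (3*d ≥ 13 ∧ 3*d ≠ 1 ∧ (2*j < -5 → (3*d ≥ 13 ∧ 3*d ≠ 1 ∧ (2*j < -5 → (3*d ≥ 13 ∧ 3*d ≠ 1 ∧ (¬(2*j < -5)) ∧ (¬(2*j ≤ 2*d - 17)))) ∧ ((¬(2*j < -5)) → (¬(2*j ≤ 2*d - 17))))) ∧ ((¬(2*j < -5)) → (¬(2*j ≤ 2*d - 17))))) ∧ ((¬(2*j < -5)) → (¬(2*j ≤ 2*d - 17)))
Before j := 2*j: (4*j < -5 → (3*d ≥ 13 ∧ 3*d ≠ 1 ∧ (4*j < -5 → (3*d ≥ 13 ∧ 3*d ≠ 1 ∧ (4*j < -5 → (3*d ≥ 13 ∧ 3*d ≠ 1 ∧ (¬(4*j < -5)) ∧ (¬(4*j ≤ 2*d - 17)))) ∧ ((¬(4*j < -5)) → (¬(4*j ≤ 2*d - 17))))) ∧ ((¬(4*j < -5)) → (¬(4*j ≤ 2*d - 17))))) ∧ ((¬(4*j < -5)) → (¬(4*j ≤ 2*d - 17)))
Answer: WP = (4*j < -5 → (3*d ≥ 13 ∧ 3*d ≠ 1 ∧ (4*j < -5 → (3*d ≥ 13 ∧ 3*d ≠ 1 ∧ (4*j < -5 → (3*d ≥ 13 ∧ 3*d ≠ 1 ∧ (¬(4*j < -5)) ∧ (¬(4*j ≤ 2*d - 17)))) ∧ ((¬(4*j < -5)) → (¬(4*j ≤ 2*d - 17))))) ∧ ((¬(4*j < -5)) → (¬(4*j ≤ 2*d - 17))))) ∧ ((¬(4*j < -5)) → (¬(4*j ≤ 2*d - 17)))


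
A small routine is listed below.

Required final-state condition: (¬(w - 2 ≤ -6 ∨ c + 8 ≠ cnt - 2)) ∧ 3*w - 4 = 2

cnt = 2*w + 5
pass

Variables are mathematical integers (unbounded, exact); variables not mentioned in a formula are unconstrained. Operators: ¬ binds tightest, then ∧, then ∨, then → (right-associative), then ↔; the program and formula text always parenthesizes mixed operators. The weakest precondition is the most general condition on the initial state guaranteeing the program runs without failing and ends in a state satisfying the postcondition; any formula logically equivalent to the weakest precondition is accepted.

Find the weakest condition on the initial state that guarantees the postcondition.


Working backward. After the program, the postcondition (¬(w - 2 ≤ -6 ∨ c + 8 ≠ cnt - 2)) ∧ 3*w - 4 = 2 must hold; in canonical form it is (¬(w ≤ -4 ∨ c ≠ cnt - 10)) ∧ 3*w = 6.
Before skip: (¬(w ≤ -4 ∨ c ≠ cnt - 10)) ∧ 3*w = 6
Before cnt := 2*w + 5: (¬(w ≤ -4 ∨ c ≠ 2*w - 5)) ∧ 3*w = 6
Answer: WP = (¬(w ≤ -4 ∨ c ≠ 2*w - 5)) ∧ 3*w = 6


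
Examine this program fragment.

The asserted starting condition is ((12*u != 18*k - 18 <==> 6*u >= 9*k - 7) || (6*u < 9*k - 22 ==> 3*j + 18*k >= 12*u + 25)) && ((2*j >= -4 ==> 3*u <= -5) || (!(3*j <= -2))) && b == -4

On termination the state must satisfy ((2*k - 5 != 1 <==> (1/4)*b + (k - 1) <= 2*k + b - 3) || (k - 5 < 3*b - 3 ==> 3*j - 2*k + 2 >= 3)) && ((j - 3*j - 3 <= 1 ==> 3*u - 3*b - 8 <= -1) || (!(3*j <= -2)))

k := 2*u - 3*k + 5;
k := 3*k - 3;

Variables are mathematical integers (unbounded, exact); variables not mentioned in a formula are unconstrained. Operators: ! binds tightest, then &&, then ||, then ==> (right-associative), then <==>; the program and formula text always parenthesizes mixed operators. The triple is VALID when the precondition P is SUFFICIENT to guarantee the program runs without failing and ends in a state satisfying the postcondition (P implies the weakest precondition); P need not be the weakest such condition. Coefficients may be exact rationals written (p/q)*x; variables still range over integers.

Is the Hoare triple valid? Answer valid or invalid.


Working backward. After the program, the postcondition ((2*k - 5 != 1 <==> (1/4)*b + (k - 1) <= 2*k + b - 3) || (k - 5 < 3*b - 3 ==> 3*j - 2*k + 2 >= 3)) && ((j - 3*j - 3 <= 1 ==> 3*u - 3*b - 8 <= -1) || (!(3*j <= -2))) must hold; in canonical form it is ((2*k != 6 <==> (3/4)*b + k >= 2) || (k < 3*b + 2 ==> 3*j >= 2*k + 1)) && ((2*j >= -4 ==> 3*u <= 3*b + 7) || (!(3*j <= -2))).
Before k := 3*k - 3: ((6*k != 12 <==> (3/4)*b + 3*k >= 5) || (3*k < 3*b + 5 ==> 3*j >= 6*k - 5)) && ((2*j >= -4 ==> 3*u <= 3*b + 7) || (!(3*j <= -2)))
Before k := 2*u - 3*k + 5: ((12*u != 18*k - 18 <==> (3/4)*b + 6*u >= 9*k - 10) || (6*u < 3*b + 9*k - 10 ==> 3*j + 18*k >= 12*u + 25)) && ((2*j >= -4 ==> 3*u <= 3*b + 7) || (!(3*j <= -2)))
The weakest precondition is ((12*u != 18*k - 18 <==> (3/4)*b + 6*u >= 9*k - 10) || (6*u < 3*b + 9*k - 10 ==> 3*j + 18*k >= 12*u + 25)) && ((2*j >= -4 ==> 3*u <= 3*b + 7) || (!(3*j <= -2))).
Check whether ((12*u != 18*k - 18 <==> 6*u >= 9*k - 7) || (6*u < 9*k - 22 ==> 3*j + 18*k >= 12*u + 25)) && ((2*j >= -4 ==> 3*u <= -5) || (!(3*j <= -2))) && b == -4 implies it.
Every state satisfying the precondition satisfies the weakest precondition: the implication holds.
Answer: valid


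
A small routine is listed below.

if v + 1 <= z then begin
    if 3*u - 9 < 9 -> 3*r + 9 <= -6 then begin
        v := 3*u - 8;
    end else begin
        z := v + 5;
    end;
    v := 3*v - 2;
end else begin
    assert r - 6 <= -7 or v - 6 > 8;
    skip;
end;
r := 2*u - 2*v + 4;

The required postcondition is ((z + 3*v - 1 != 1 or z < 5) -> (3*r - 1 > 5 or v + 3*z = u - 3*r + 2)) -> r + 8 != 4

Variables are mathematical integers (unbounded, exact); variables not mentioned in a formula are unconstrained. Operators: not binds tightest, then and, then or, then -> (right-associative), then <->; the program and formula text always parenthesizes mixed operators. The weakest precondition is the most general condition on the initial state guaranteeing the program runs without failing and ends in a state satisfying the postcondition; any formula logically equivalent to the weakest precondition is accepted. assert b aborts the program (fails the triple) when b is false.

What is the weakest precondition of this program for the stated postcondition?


Working backward. After the program, the postcondition ((z + 3*v - 1 != 1 or z < 5) -> (3*r - 1 > 5 or v + 3*z = u - 3*r + 2)) -> r + 8 != 4 must hold; in canonical form it is ((3*v + z != 2 or z < 5) -> (3*r > 6 or 3*r + v + 3*z = u + 2)) -> r != -4.
Before r := 2*u - 2*v + 4: ((3*v + z != 2 or z < 5) -> (6*u > 6*v - 6 or 5*u + 3*z = 5*v - 10)) -> 2*u != 2*v - 8
Then branch requires ((3*u < 18 -> 3*r <= -15) -> (((27*u + z != 80 or z < 5) -> (48*u < 162 or 3*z = 40*u - 140)) -> 16*u != 60)) and ((not (3*u < 18 -> 3*r <= -15)) -> (((10*v != 3 or v < 0) -> (6*u > 18*v - 18 or 5*u = 12*v - 35)) -> 2*u != 6*v - 12)); else branch requires (r <= -1 or v > 14) and (((3*v + z != 2 or z < 5) -> (6*u > 6*v - 6 or 5*u + 3*z = 5*v - 10)) -> 2*u != 2*v - 8).
Before the if: (v <= z - 1 -> (((3*u < 18 -> 3*r <= -15) -> (((27*u + z != 80 or z < 5) -> (48*u < 162 or 3*z = 40*u - 140)) -> 16*u != 60)) and ((not (3*u < 18 -> 3*r <= -15)) -> (((10*v != 3 or v < 0) -> (6*u > 18*v - 18 or 5*u = 12*v - 35)) -> 2*u != 6*v - 12)))) and ((not (v <= z - 1)) -> ((r <= -1 or v > 14) and (((3*v + z != 2 or z < 5) -> (6*u > 6*v - 6 or 5*u + 3*z = 5*v - 10)) -> 2*u != 2*v - 8)))
Answer: WP = (v <= z - 1 -> (((3*u < 18 -> 3*r <= -15) -> (((27*u + z != 80 or z < 5) -> (48*u < 162 or 3*z = 40*u - 140)) -> 16*u != 60)) and ((not (3*u < 18 -> 3*r <= -15)) -> (((10*v != 3 or v < 0) -> (6*u > 18*v - 18 or 5*u = 12*v - 35)) -> 2*u != 6*v - 12)))) and ((not (v <= z - 1)) -> ((r <= -1 or v > 14) and (((3*v + z != 2 or z < 5) -> (6*u > 6*v - 6 or 5*u + 3*z = 5*v - 10)) -> 2*u != 2*v - 8)))


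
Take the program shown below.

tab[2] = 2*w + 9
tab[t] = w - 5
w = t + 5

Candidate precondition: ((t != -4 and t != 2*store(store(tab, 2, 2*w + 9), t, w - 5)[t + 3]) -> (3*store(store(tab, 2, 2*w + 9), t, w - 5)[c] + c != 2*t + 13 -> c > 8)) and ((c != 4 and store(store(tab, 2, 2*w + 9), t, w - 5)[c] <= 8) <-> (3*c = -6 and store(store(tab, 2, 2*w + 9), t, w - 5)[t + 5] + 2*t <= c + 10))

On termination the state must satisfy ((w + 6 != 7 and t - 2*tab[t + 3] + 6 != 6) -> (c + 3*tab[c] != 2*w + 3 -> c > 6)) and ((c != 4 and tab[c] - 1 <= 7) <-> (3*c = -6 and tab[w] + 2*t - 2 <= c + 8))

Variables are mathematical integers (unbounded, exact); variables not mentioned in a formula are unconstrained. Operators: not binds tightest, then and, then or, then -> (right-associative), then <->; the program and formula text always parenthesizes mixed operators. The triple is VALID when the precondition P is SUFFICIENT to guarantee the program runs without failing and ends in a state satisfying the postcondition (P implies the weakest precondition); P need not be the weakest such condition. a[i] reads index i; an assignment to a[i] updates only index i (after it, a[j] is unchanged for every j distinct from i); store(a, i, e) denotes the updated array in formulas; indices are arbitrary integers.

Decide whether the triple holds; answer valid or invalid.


Working backward. After the program, the postcondition ((w + 6 != 7 and t - 2*tab[t + 3] + 6 != 6) -> (c + 3*tab[c] != 2*w + 3 -> c > 6)) and ((c != 4 and tab[c] - 1 <= 7) <-> (3*c = -6 and tab[w] + 2*t - 2 <= c + 8)) must hold; in canonical form it is ((w != 1 and t != 2*tab[t + 3]) -> (3*tab[c] + c != 2*w + 3 -> c > 6)) and ((c != 4 and tab[c] <= 8) <-> (3*c = -6 and tab[w] + 2*t <= c + 10)).
Before w := t + 5: ((t != -4 and t != 2*tab[t + 3]) -> (3*tab[c] + c != 2*t + 13 -> c > 6)) and ((c != 4 and tab[c] <= 8) <-> (3*c = -6 and tab[t + 5] + 2*t <= c + 10))
Before tab[t] := w - 5: ((t != -4 and t != 2*store(tab, t, w - 5)[t + 3]) -> (3*store(tab, t, w - 5)[c] + c != 2*t + 13 -> c > 6)) and ((c != 4 and store(tab, t, w - 5)[c] <= 8) <-> (3*c = -6 and store(tab, t, w - 5)[t + 5] + 2*t <= c + 10))
Before tab[2] := 2*w + 9: ((t != -4 and t != 2*store(store(tab, 2, 2*w + 9), t, w - 5)[t + 3]) -> (3*store(store(tab, 2, 2*w + 9), t, w - 5)[c] + c != 2*t + 13 -> c > 6)) and ((c != 4 and store(store(tab, 2, 2*w + 9), t, w - 5)[c] <= 8) <-> (3*c = -6 and store(store(tab, 2, 2*w + 9), t, w - 5)[t + 5] + 2*t <= c + 10))
The weakest precondition is ((t != -4 and t != 2*store(store(tab, 2, 2*w + 9), t, w - 5)[t + 3]) -> (3*store(store(tab, 2, 2*w + 9), t, w - 5)[c] + c != 2*t + 13 -> c > 6)) and ((c != 4 and store(store(tab, 2, 2*w + 9), t, w - 5)[c] <= 8) <-> (3*c = -6 and store(store(tab, 2, 2*w + 9), t, w - 5)[t + 5] + 2*t <= c + 10)).
Check whether ((t != -4 and t != 2*store(store(tab, 2, 2*w + 9), t, w - 5)[t + 3]) -> (3*store(store(tab, 2, 2*w + 9), t, w - 5)[c] + c != 2*t + 13 -> c > 8)) and ((c != 4 and store(store(tab, 2, 2*w + 9), t, w - 5)[c] <= 8) <-> (3*c = -6 and store(store(tab, 2, 2*w + 9), t, w - 5)[t + 5] + 2*t <= c + 10)) implies it.
Every state satisfying the precondition satisfies the weakest precondition: the implication holds.
Answer: valid


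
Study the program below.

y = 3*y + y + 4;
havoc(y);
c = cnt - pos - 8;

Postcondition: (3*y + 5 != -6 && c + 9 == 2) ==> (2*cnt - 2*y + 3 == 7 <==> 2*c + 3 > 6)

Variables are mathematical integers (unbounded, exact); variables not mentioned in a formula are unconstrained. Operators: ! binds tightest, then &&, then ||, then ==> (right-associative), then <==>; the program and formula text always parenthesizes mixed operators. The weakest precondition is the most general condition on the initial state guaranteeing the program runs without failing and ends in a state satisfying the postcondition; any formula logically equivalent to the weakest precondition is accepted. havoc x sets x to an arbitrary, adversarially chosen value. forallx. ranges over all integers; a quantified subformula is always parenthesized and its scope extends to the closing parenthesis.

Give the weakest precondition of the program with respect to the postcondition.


Working backward. After the program, the postcondition (3*y + 5 != -6 && c + 9 == 2) ==> (2*cnt - 2*y + 3 == 7 <==> 2*c + 3 > 6) must hold; in canonical form it is (3*y != -11 && c == -7) ==> (2*cnt == 2*y + 4 <==> 2*c > 3).
Before c := cnt - pos - 8: (3*y != -11 && cnt == pos + 1) ==> (2*cnt == 2*y + 4 <==> 2*cnt > 2*pos + 19)
Before havoc y: forall y_1. ((3*y_1 != -11 && cnt == pos + 1) ==> (2*cnt == 2*y_1 + 4 <==> 2*cnt > 2*pos + 19))
Before y := 3*y + y + 4: forall y_1. ((3*y_1 != -11 && cnt == pos + 1) ==> (2*cnt == 2*y_1 + 4 <==> 2*cnt > 2*pos + 19))
Answer: WP = forall y_1. ((3*y_1 != -11 && cnt == pos + 1) ==> (2*cnt == 2*y_1 + 4 <==> 2*cnt > 2*pos + 19))


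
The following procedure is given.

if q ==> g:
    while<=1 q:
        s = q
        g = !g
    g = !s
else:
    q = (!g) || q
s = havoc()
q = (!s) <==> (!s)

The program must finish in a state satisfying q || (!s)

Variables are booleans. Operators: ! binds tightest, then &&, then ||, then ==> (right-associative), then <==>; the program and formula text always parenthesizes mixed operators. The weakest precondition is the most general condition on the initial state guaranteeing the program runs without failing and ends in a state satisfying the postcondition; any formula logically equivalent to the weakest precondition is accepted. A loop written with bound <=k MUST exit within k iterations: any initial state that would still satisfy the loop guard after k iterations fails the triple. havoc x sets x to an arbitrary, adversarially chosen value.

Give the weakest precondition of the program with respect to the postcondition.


Working backward. After the program, q || (!s) must hold.
Before q := (!s) <==> (!s): true
Before havoc s: true
Then branch requires q ==> (!q); else branch requires true.
Before the if: (q ==> g) ==> (q ==> (!q))
Answer: WP = (q ==> g) ==> (q ==> (!q))
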